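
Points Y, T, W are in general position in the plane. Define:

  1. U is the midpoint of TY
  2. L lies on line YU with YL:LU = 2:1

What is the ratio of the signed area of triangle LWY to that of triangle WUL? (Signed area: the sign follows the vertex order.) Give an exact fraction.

[LWY]:[WUL] = -2

Work in coordinates with Y = (0, 0), T = (1, 0), W = (0, 1).
1. U is the midpoint of TY ⇒ U = (1/2, 0)
2. L lies on line YU with YL:LU = 2:1 ⇒ L = (1/3, 0)
2·[LWY] = 1/3, 2·[WUL] = -1/6
[LWY]:[WUL] = 1/3:-1/6 = -2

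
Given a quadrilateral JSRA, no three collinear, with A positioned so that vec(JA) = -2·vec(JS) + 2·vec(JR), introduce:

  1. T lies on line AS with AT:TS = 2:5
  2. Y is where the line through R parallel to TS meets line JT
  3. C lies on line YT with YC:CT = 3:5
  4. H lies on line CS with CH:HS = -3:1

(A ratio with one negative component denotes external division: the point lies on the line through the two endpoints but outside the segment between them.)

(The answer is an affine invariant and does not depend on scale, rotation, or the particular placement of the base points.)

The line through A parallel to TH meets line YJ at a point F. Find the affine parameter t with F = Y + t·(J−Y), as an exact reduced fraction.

Work in coordinates with J = (0, 0), S = (1, 0), R = (0, 1), A = (-2, 2).
1. T lies on line AS with AT:TS = 2:5 ⇒ T = (-8/7, 10/7)
2. Y is where the line through R parallel to TS meets line JT ⇒ Y = (-12/7, 15/7)
3. C lies on line YT with YC:CT = 3:5 ⇒ C = (-3/2, 15/8)
4. H lies on line CS with CH:HS = -3:1 ⇒ H = (9/4, -15/16)
through A parallel to TH: direction (95/28, -265/112); meets YJ at F = (-23/21, 115/84)
F = Y + t·(J−Y) with t = 13/36

t = 13/36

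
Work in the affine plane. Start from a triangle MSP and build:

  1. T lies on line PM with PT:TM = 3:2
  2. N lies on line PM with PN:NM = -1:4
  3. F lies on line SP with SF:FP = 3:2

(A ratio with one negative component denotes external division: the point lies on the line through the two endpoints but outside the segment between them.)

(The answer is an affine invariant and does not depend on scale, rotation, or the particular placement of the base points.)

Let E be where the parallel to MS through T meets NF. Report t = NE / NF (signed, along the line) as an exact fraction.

Assign M = (0, 0), S = (1, 0), P = (0, 1) — the answer is frame-independent, so this choice is without loss of generality.
1. T lies on line PM with PT:TM = 3:2 ⇒ T = (0, 2/5)
2. N lies on line PM with PN:NM = -1:4 ⇒ N = (0, 4/3)
3. F lies on line SP with SF:FP = 3:2 ⇒ F = (2/5, 3/5)
through T parallel to MS: direction (1, 0); meets NF at E = (28/55, 2/5)
E = N + t·(F−N) with t = 14/11

t = 14/11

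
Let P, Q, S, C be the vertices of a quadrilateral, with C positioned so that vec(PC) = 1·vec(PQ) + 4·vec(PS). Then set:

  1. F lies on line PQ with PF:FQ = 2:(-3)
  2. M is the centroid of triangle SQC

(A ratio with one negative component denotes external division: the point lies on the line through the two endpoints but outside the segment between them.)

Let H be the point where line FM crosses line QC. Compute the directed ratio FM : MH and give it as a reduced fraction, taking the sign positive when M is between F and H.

Work in coordinates with P = (0, 0), Q = (1, 0), S = (0, 1), C = (1, 4).
1. F lies on line PQ with PF:FQ = 2:(-3) ⇒ F = (-2, 0)
2. M is the centroid of triangle SQC ⇒ M = (2/3, 5/3)
line FM meets QC at H = (1, 15/8)
M = F + t·(H−F) with t = 8/9, so FM:MH = 8/9:1/9

FM:MH = 8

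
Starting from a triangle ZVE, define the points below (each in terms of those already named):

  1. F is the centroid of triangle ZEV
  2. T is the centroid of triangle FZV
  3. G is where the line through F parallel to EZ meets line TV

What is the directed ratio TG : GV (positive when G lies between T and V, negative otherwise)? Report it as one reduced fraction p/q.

Assign Z = (0, 0), V = (1, 0), E = (0, 1) — the answer is frame-independent, so this choice is without loss of generality.
1. F is the centroid of triangle ZEV ⇒ F = (1/3, 1/3)
2. T is the centroid of triangle FZV ⇒ T = (4/9, 1/9)
3. G is where the line through F parallel to EZ meets line TV ⇒ G = (1/3, 2/15)
G = T + t·(V−T) with t = -1/5, so TG:GV = t:(1−t) = -1/5:6/5

TG:GV = -1/6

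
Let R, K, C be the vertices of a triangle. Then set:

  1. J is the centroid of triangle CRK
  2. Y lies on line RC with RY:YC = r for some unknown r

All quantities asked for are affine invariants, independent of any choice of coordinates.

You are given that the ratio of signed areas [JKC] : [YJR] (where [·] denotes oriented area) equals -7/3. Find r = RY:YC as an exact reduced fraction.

Work in coordinates with R = (0, 0), K = (1, 0), C = (0, 1).
1. J is the centroid of triangle CRK ⇒ J = (1/3, 1/3)
2. With RY:YC = r, write λ = r/(r+1) so Y = R + λ·(C−R); Y is affine-linear in λ
Every point depending on Y is an affine combination of Y and λ-independent points, so each such coordinate is linear in λ; the λ² term in each signed area is a multiple of (C−R)×(C−R) = 0, so 2·[JKC] and 2·[YJR] are each linear in λ. Evaluating at λ=0 and λ=1:
  2·[JKC] = 1/3,   2·[YJR] = -1/3·λ
So [JKC]:[YJR] = (1/3) / (-1/3·λ). Setting this equal to -7/3:
  1/3 = -7/3·(-1/3·λ)  ⇒  λ = 3/7
Then r = λ/(1−λ) = (3/7)/(4/7) = 3/4. Check: with r = 3/4, Y = (0, 3/7) and [JKC]:[YJR] = -7/3 as required.

r = 3/4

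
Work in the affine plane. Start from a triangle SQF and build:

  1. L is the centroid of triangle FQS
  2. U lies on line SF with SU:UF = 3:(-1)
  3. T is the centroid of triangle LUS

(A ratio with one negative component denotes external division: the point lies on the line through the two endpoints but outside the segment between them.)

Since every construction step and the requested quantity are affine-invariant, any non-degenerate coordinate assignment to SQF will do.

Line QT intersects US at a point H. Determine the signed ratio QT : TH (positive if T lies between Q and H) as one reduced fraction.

Work in coordinates with S = (0, 0), Q = (1, 0), F = (0, 1).
1. L is the centroid of triangle FQS ⇒ L = (1/3, 1/3)
2. U lies on line SF with SU:UF = 3:(-1) ⇒ U = (0, 3/2)
3. T is the centroid of triangle LUS ⇒ T = (1/9, 11/18)
line QT meets US at H = (0, 11/16)
T = Q + t·(H−Q) with t = 8/9, so QT:TH = 8/9:1/9

QT:TH = 8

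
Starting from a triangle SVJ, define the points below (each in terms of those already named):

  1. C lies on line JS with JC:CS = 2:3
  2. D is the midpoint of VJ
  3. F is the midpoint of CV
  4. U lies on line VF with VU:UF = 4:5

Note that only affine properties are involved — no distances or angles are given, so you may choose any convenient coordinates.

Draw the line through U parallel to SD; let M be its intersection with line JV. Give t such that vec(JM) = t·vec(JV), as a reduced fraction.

t = 37/45

Assign S = (0, 0), V = (1, 0), J = (0, 1) — the answer is frame-independent, so this choice is without loss of generality.
1. C lies on line JS with JC:CS = 2:3 ⇒ C = (0, 3/5)
2. D is the midpoint of VJ ⇒ D = (1/2, 1/2)
3. F is the midpoint of CV ⇒ F = (1/2, 3/10)
4. U lies on line VF with VU:UF = 4:5 ⇒ U = (7/9, 2/15)
through U parallel to SD: direction (1/2, 1/2); meets JV at M = (37/45, 8/45)
M = J + t·(V−J) with t = 37/45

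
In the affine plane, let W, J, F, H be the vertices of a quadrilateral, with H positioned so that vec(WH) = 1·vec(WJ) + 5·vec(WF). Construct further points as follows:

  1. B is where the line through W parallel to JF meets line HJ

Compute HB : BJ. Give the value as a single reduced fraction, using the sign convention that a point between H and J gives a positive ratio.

HB:BJ = -6

Work in coordinates with W = (0, 0), J = (1, 0), F = (0, 1), H = (1, 5).
1. B is where the line through W parallel to JF meets line HJ ⇒ B = (1, -1)
B = H + t·(J−H) with t = 6/5, so HB:BJ = t:(1−t) = 6/5:-1/5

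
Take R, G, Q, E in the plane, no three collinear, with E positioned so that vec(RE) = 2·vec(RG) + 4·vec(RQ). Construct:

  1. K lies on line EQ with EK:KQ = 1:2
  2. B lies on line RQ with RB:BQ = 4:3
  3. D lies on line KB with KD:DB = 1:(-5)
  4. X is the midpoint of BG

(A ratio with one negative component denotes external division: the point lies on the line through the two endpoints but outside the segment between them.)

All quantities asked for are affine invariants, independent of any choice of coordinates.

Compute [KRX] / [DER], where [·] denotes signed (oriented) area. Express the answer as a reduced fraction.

Work in coordinates with R = (0, 0), G = (1, 0), Q = (0, 1), E = (2, 4).
1. K lies on line EQ with EK:KQ = 1:2 ⇒ K = (4/3, 3)
2. B lies on line RQ with RB:BQ = 4:3 ⇒ B = (0, 4/7)
3. D lies on line KB with KD:DB = 1:(-5) ⇒ D = (5/3, 101/28)
4. X is the midpoint of BG ⇒ X = (1/2, 2/7)
2·[KRX] = 47/42, 2·[DER] = -23/42
[KRX]:[DER] = 47/42:-23/42 = -47/23

[KRX]:[DER] = -47/23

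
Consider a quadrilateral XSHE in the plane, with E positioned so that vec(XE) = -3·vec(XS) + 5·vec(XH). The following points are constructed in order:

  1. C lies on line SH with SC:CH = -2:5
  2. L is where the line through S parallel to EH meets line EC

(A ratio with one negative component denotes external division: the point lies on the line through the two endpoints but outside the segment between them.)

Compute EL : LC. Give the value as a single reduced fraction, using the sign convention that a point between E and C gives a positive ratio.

Work in coordinates with X = (0, 0), S = (1, 0), H = (0, 1), E = (-3, 5).
1. C lies on line SH with SC:CH = -2:5 ⇒ C = (5/3, -2/3)
2. L is where the line through S parallel to EH meets line EC ⇒ L = (-1/5, 8/5)
L = E + t·(C−E) with t = 3/5, so EL:LC = t:(1−t) = 3/5:2/5

EL:LC = 3/2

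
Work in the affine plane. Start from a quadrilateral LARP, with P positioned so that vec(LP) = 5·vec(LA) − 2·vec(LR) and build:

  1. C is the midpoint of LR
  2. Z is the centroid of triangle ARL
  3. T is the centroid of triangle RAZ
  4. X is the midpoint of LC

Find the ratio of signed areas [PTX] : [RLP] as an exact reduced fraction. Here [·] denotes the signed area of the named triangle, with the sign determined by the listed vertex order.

[PTX]:[RLP] = 71/180

Set L = (0, 0), A = (1, 0), R = (0, 1), P = (5, -2); any affine frame gives the same invariant.
1. C is the midpoint of LR ⇒ C = (0, 1/2)
2. Z is the centroid of triangle ARL ⇒ Z = (1/3, 1/3)
3. T is the centroid of triangle RAZ ⇒ T = (4/9, 4/9)
4. X is the midpoint of LC ⇒ X = (0, 1/4)
2·[PTX] = 71/36, 2·[RLP] = 5
[PTX]:[RLP] = 71/36:5 = 71/180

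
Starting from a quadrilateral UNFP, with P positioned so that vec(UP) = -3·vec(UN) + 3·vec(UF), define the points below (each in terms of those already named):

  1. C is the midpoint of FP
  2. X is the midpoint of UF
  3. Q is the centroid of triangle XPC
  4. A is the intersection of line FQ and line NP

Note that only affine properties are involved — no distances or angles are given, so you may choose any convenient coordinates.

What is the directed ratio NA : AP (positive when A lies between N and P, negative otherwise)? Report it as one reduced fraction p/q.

Assign U = (0, 0), N = (1, 0), F = (0, 1), P = (-3, 3) — the answer is frame-independent, so this choice is without loss of generality.
1. C is the midpoint of FP ⇒ C = (-3/2, 2)
2. X is the midpoint of UF ⇒ X = (0, 1/2)
3. Q is the centroid of triangle XPC ⇒ Q = (-3/2, 11/6)
4. A is the intersection of line FQ and line NP ⇒ A = (-9/7, 12/7)
A = N + t·(P−N) with t = 4/7, so NA:AP = t:(1−t) = 4/7:3/7

NA:AP = 4/3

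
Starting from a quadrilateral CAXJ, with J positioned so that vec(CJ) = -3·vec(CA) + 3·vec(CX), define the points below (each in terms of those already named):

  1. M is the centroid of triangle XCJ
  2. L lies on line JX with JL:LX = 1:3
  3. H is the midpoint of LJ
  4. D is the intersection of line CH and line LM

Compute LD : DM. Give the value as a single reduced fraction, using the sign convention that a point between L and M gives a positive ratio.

LD:DM = -1/2

Set C = (0, 0), A = (1, 0), X = (0, 1), J = (-3, 3); any affine frame gives the same invariant.
1. M is the centroid of triangle XCJ ⇒ M = (-1, 4/3)
2. L lies on line JX with JL:LX = 1:3 ⇒ L = (-9/4, 5/2)
3. H is the midpoint of LJ ⇒ H = (-21/8, 11/4)
4. D is the intersection of line CH and line LM ⇒ D = (-7/2, 11/3)
D = L + t·(M−L) with t = -1, so LD:DM = t:(1−t) = -1:2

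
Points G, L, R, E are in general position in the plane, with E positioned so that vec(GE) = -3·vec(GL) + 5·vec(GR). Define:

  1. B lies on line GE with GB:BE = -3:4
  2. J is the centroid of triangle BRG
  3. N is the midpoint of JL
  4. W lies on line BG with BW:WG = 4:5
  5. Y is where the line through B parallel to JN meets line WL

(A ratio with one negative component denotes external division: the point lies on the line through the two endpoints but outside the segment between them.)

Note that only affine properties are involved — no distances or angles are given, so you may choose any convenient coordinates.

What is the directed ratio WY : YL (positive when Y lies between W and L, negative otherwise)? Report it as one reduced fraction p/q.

WY:YL = -8/11

Assign G = (0, 0), L = (1, 0), R = (0, 1), E = (-3, 5) — the answer is frame-independent, so this choice is without loss of generality.
1. B lies on line GE with GB:BE = -3:4 ⇒ B = (9, -15)
2. J is the centroid of triangle BRG ⇒ J = (3, -14/3)
3. N is the midpoint of JL ⇒ N = (2, -7/3)
4. W lies on line BG with BW:WG = 4:5 ⇒ W = (5, -25/3)
5. Y is where the line through B parallel to JN meets line WL ⇒ Y = (47/3, -275/9)
Y = W + t·(L−W) with t = -8/3, so WY:YL = t:(1−t) = -8/3:11/3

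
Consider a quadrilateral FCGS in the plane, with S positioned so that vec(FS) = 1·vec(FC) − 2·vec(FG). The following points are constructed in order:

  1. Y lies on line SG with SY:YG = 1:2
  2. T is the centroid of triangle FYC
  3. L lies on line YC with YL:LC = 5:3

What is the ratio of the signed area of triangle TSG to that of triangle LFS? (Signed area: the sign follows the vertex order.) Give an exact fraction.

Choose coordinates F = (0, 0), C = (1, 0), G = (0, 1), S = (1, -2).
1. Y lies on line SG with SY:YG = 1:2 ⇒ Y = (2/3, -1)
2. T is the centroid of triangle FYC ⇒ T = (5/9, -1/3)
3. L lies on line YC with YL:LC = 5:3 ⇒ L = (7/8, -3/8)
2·[TSG] = -1/3, 2·[LFS] = 11/8
[TSG]:[LFS] = -1/3:11/8 = -8/33

[TSG]:[LFS] = -8/33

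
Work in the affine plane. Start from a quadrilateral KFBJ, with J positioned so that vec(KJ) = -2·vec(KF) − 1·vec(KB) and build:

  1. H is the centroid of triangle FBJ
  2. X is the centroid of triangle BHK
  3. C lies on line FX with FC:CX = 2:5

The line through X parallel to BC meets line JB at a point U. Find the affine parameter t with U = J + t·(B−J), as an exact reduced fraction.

Set K = (0, 0), F = (1, 0), B = (0, 1), J = (-2, -1); any affine frame gives the same invariant.
1. H is the centroid of triangle FBJ ⇒ H = (-1/3, 0)
2. X is the centroid of triangle BHK ⇒ X = (-1/9, 1/3)
3. C lies on line FX with FC:CX = 2:5 ⇒ C = (43/63, 2/21)
through X parallel to BC: direction (43/63, -19/21); meets JB at U = (-7/20, 13/20)
U = J + t·(B−J) with t = 33/40

t = 33/40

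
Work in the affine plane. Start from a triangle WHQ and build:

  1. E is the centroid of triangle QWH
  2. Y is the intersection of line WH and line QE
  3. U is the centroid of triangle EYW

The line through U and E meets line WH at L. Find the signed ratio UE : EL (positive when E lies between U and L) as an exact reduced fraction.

Assign W = (0, 0), H = (1, 0), Q = (0, 1) — the answer is frame-independent, so this choice is without loss of generality.
1. E is the centroid of triangle QWH ⇒ E = (1/3, 1/3)
2. Y is the intersection of line WH and line QE ⇒ Y = (1/2, 0)
3. U is the centroid of triangle EYW ⇒ U = (5/18, 1/9)
line UE meets WH at L = (1/4, 0)
E = U + t·(L−U) with t = -2, so UE:EL = -2:3

UE:EL = -2/3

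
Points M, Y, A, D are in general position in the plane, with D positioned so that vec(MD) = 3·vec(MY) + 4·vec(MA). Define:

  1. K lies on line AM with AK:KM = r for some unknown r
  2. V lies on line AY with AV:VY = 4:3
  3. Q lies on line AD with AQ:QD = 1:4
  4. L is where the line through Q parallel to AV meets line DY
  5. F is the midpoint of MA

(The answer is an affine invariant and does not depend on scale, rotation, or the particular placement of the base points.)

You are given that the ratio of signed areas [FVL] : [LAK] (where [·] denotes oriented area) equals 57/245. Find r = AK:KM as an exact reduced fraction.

r = 5

Choose coordinates M = (0, 0), Y = (1, 0), A = (0, 1), D = (3, 4).
1. With AK:KM = r, write λ = r/(r+1) so K = A + λ·(M−A); K is affine-linear in λ
2. V lies on line AY with AV:VY = 4:3 ⇒ V = (4/7, 3/7)
3. Q lies on line AD with AQ:QD = 1:4 ⇒ Q = (3/5, 8/5)
4. L is where the line through Q parallel to AV meets line DY ⇒ L = (7/5, 4/5)
5. F is the midpoint of MA ⇒ F = (0, 1/2)
Every point depending on K is an affine combination of K and λ-independent points, so each such coordinate is linear in λ; the λ² term in each signed area is a multiple of (M−A)×(M−A) = 0, so 2·[FVL] and 2·[LAK] are each linear in λ. Evaluating at λ=0 and λ=1:
  2·[FVL] = 19/70,   2·[LAK] = 7/5·λ
So [FVL]:[LAK] = (19/70) / (7/5·λ). Setting this equal to 57/245:
  19/70 = 57/245·(7/5·λ)  ⇒  λ = 5/6
Then r = λ/(1−λ) = (5/6)/(1/6) = 5. Check: with r = 5, K = (0, 1/6) and [FVL]:[LAK] = 57/245 as required.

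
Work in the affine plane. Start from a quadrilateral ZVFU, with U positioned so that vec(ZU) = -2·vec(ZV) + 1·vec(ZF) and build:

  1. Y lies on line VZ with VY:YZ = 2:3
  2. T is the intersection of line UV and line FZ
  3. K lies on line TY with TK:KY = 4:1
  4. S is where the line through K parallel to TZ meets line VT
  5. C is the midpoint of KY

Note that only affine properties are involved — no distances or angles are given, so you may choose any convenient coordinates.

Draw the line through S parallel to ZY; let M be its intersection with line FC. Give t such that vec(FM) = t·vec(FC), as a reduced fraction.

Assign Z = (0, 0), V = (1, 0), F = (0, 1), U = (-2, 1) — the answer is frame-independent, so this choice is without loss of generality.
1. Y lies on line VZ with VY:YZ = 2:3 ⇒ Y = (3/5, 0)
2. T is the intersection of line UV and line FZ ⇒ T = (0, 1/3)
3. K lies on line TY with TK:KY = 4:1 ⇒ K = (12/25, 1/15)
4. S is where the line through K parallel to TZ meets line VT ⇒ S = (12/25, 13/75)
5. C is the midpoint of KY ⇒ C = (27/50, 1/30)
through S parallel to ZY: direction (3/5, 0); meets FC at M = (1674/3625, 13/75)
M = F + t·(C−F) with t = 124/145

t = 124/145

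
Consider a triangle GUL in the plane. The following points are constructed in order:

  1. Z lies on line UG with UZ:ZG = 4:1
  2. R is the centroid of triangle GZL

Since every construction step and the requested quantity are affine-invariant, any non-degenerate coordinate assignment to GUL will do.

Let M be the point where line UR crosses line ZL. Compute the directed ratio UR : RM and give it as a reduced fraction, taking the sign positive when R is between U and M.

Work in coordinates with G = (0, 0), U = (1, 0), L = (0, 1).
1. Z lies on line UG with UZ:ZG = 4:1 ⇒ Z = (1/5, 0)
2. R is the centroid of triangle GZL ⇒ R = (1/15, 1/3)
line UR meets ZL at M = (9/65, 4/13)
R = U + t·(M−U) with t = 13/12, so UR:RM = 13/12:-1/12

UR:RM = -13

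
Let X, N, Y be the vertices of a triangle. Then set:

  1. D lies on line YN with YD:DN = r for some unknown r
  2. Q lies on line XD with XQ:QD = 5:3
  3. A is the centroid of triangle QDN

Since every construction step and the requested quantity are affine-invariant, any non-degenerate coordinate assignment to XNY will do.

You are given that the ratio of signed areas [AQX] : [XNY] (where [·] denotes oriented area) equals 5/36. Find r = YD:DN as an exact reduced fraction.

Set X = (0, 0), N = (1, 0), Y = (0, 1); any affine frame gives the same invariant.
1. With YD:DN = r, write λ = r/(r+1) so D = Y + λ·(N−Y); D is affine-linear in λ
2. Q lies on line XD with XQ:QD = 5:3 ⇒ Q is an affine combination of earlier points and hence also affine-linear in λ
3. A is the centroid of triangle QDN ⇒ A is an affine combination of earlier points and hence also affine-linear in λ
Every point depending on D is an affine combination of D and λ-independent points, so each such coordinate is linear in λ; the λ² term in each signed area is a multiple of (N−Y)×(N−Y) = 0, so 2·[AQX] and 2·[XNY] are each linear in λ. Evaluating at λ=0 and λ=1:
  2·[AQX] = -5/24·λ + 5/24,   2·[XNY] = 1
So [AQX]:[XNY] = (-5/24·λ + 5/24) / (1). Setting this equal to 5/36:
  -5/24·λ + 5/24 = 5/36·(1)  ⇒  λ = 1/3
Then r = λ/(1−λ) = (1/3)/(2/3) = 1/2. Check: with r = 1/2, D = (1/3, 2/3) and [AQX]:[XNY] = 5/36 as required.

r = 1/2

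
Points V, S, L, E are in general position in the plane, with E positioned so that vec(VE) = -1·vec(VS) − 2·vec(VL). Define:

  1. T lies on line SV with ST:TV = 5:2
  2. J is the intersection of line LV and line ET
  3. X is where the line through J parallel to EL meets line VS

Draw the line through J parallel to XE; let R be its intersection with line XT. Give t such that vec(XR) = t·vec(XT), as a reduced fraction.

Choose coordinates V = (0, 0), S = (1, 0), L = (0, 1), E = (-1, -2).
1. T lies on line SV with ST:TV = 5:2 ⇒ T = (2/7, 0)
2. J is the intersection of line LV and line ET ⇒ J = (0, -4/9)
3. X is where the line through J parallel to EL meets line VS ⇒ X = (4/27, 0)
through J parallel to XE: direction (-31/27, -2); meets XT at R = (62/243, 0)
R = X + t·(T−X) with t = 7/9

t = 7/9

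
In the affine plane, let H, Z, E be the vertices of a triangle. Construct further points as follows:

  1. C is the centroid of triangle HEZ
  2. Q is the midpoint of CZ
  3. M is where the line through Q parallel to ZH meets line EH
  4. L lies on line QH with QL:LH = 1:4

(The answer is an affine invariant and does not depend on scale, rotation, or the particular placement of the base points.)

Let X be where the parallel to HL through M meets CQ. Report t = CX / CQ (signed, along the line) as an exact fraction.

Assign H = (0, 0), Z = (1, 0), E = (0, 1) — the answer is frame-independent, so this choice is without loss of generality.
1. C is the centroid of triangle HEZ ⇒ C = (1/3, 1/3)
2. Q is the midpoint of CZ ⇒ Q = (2/3, 1/6)
3. M is where the line through Q parallel to ZH meets line EH ⇒ M = (0, 1/6)
4. L lies on line QH with QL:LH = 1:4 ⇒ L = (8/15, 2/15)
through M parallel to HL: direction (8/15, 2/15); meets CQ at X = (4/9, 5/18)
X = C + t·(Q−C) with t = 1/3

t = 1/3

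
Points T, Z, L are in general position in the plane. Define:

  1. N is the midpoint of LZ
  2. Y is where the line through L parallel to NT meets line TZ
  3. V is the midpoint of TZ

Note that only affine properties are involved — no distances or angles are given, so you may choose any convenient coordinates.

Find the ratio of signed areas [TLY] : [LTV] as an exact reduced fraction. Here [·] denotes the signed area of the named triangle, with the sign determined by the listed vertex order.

Choose coordinates T = (0, 0), Z = (1, 0), L = (0, 1).
1. N is the midpoint of LZ ⇒ N = (1/2, 1/2)
2. Y is where the line through L parallel to NT meets line TZ ⇒ Y = (-1, 0)
3. V is the midpoint of TZ ⇒ V = (1/2, 0)
2·[TLY] = 1, 2·[LTV] = 1/2
[TLY]:[LTV] = 1:1/2 = 2

[TLY]:[LTV] = 2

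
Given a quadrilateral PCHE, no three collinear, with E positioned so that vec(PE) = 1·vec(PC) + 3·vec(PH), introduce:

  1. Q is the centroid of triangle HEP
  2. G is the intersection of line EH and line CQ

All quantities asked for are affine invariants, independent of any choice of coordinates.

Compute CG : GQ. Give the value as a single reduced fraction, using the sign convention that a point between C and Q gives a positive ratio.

Assign P = (0, 0), C = (1, 0), H = (0, 1), E = (1, 3) — the answer is frame-independent, so this choice is without loss of generality.
1. Q is the centroid of triangle HEP ⇒ Q = (1/3, 4/3)
2. G is the intersection of line EH and line CQ ⇒ G = (1/4, 3/2)
G = C + t·(Q−C) with t = 9/8, so CG:GQ = t:(1−t) = 9/8:-1/8

CG:GQ = -9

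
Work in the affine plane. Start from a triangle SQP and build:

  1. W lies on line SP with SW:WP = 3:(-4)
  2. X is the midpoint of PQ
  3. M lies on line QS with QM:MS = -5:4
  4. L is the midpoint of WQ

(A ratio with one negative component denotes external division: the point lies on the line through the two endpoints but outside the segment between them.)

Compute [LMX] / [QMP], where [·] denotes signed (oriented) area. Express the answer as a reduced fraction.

[LMX]:[QMP] = 9/5

Assign S = (0, 0), Q = (1, 0), P = (0, 1) — the answer is frame-independent, so this choice is without loss of generality.
1. W lies on line SP with SW:WP = 3:(-4) ⇒ W = (0, -3)
2. X is the midpoint of PQ ⇒ X = (1/2, 1/2)
3. M lies on line QS with QM:MS = -5:4 ⇒ M = (-4, 0)
4. L is the midpoint of WQ ⇒ L = (1/2, -3/2)
2·[LMX] = -9, 2·[QMP] = -5
[LMX]:[QMP] = -9:-5 = 9/5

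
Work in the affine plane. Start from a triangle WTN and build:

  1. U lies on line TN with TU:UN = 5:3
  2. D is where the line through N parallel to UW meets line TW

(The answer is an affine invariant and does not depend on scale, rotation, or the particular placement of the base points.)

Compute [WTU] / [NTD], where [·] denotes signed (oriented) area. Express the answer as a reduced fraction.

Set W = (0, 0), T = (1, 0), N = (0, 1); any affine frame gives the same invariant.
1. U lies on line TN with TU:UN = 5:3 ⇒ U = (3/8, 5/8)
2. D is where the line through N parallel to UW meets line TW ⇒ D = (-3/5, 0)
2·[WTU] = 5/8, 2·[NTD] = -8/5
[WTU]:[NTD] = 5/8:-8/5 = -25/64

[WTU]:[NTD] = -25/64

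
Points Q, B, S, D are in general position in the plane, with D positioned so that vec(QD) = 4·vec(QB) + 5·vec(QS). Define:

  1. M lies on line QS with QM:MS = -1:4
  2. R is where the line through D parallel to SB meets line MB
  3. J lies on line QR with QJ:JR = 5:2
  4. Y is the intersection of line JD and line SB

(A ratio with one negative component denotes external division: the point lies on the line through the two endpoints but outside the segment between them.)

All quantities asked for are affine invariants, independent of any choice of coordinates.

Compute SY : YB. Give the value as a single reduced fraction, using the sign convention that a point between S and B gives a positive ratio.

SY:YB = -64/55

Assign Q = (0, 0), B = (1, 0), S = (0, 1), D = (4, 5) — the answer is frame-independent, so this choice is without loss of generality.
1. M lies on line QS with QM:MS = -1:4 ⇒ M = (0, -1/3)
2. R is where the line through D parallel to SB meets line MB ⇒ R = (7, 2)
3. J lies on line QR with QJ:JR = 5:2 ⇒ J = (5, 10/7)
4. Y is the intersection of line JD and line SB ⇒ Y = (64/9, -55/9)
Y = S + t·(B−S) with t = 64/9, so SY:YB = t:(1−t) = 64/9:-55/9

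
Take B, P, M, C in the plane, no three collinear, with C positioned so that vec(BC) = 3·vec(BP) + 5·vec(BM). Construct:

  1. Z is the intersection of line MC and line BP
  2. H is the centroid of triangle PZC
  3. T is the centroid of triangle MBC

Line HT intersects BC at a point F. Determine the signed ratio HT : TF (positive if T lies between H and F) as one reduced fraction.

HT:TF = -17/12

Assign B = (0, 0), P = (1, 0), M = (0, 1), C = (3, 5) — the answer is frame-independent, so this choice is without loss of generality.
1. Z is the intersection of line MC and line BP ⇒ Z = (-3/4, 0)
2. H is the centroid of triangle PZC ⇒ H = (13/12, 5/3)
3. T is the centroid of triangle MBC ⇒ T = (1, 2)
line HT meets BC at F = (18/17, 30/17)
T = H + t·(F−H) with t = 17/5, so HT:TF = 17/5:-12/5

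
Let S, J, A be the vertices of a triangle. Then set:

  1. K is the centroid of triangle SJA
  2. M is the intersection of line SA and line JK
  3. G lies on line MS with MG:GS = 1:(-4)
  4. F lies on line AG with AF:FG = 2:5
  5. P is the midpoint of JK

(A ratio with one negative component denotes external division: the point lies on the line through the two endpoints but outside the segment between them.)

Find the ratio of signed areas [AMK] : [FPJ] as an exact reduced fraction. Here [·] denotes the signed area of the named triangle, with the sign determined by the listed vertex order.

[AMK]:[FPJ] = 21/17

Work in coordinates with S = (0, 0), J = (1, 0), A = (0, 1).
1. K is the centroid of triangle SJA ⇒ K = (1/3, 1/3)
2. M is the intersection of line SA and line JK ⇒ M = (0, 1/2)
3. G lies on line MS with MG:GS = 1:(-4) ⇒ G = (0, 2/3)
4. F lies on line AG with AF:FG = 2:5 ⇒ F = (0, 19/21)
5. P is the midpoint of JK ⇒ P = (2/3, 1/6)
2·[AMK] = 1/6, 2·[FPJ] = 17/126
[AMK]:[FPJ] = 1/6:17/126 = 21/17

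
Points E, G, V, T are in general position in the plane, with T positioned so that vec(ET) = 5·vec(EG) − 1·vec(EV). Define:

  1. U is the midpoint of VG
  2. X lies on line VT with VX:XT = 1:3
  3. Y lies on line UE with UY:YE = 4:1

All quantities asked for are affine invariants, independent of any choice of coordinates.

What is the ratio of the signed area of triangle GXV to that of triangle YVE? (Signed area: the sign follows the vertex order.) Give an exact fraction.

Choose coordinates E = (0, 0), G = (1, 0), V = (0, 1), T = (5, -1).
1. U is the midpoint of VG ⇒ U = (1/2, 1/2)
2. X lies on line VT with VX:XT = 1:3 ⇒ X = (5/4, 1/2)
3. Y lies on line UE with UY:YE = 4:1 ⇒ Y = (1/10, 1/10)
2·[GXV] = 3/4, 2·[YVE] = 1/10
[GXV]:[YVE] = 3/4:1/10 = 15/2

[GXV]:[YVE] = 15/2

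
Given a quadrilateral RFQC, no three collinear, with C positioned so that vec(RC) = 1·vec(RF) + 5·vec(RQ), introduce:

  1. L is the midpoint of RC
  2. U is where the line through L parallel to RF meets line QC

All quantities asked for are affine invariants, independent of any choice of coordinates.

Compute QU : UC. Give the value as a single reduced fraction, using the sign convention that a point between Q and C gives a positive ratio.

Assign R = (0, 0), F = (1, 0), Q = (0, 1), C = (1, 5) — the answer is frame-independent, so this choice is without loss of generality.
1. L is the midpoint of RC ⇒ L = (1/2, 5/2)
2. U is where the line through L parallel to RF meets line QC ⇒ U = (3/8, 5/2)
U = Q + t·(C−Q) with t = 3/8, so QU:UC = t:(1−t) = 3/8:5/8

QU:UC = 3/5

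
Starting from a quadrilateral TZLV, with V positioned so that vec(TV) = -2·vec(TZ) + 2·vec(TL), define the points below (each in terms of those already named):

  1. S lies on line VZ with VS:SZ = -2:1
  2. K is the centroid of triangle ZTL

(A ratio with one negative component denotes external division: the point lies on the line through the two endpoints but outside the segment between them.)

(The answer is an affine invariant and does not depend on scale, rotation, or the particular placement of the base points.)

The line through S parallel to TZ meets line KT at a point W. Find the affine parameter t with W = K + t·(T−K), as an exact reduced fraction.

Work in coordinates with T = (0, 0), Z = (1, 0), L = (0, 1), V = (-2, 2).
1. S lies on line VZ with VS:SZ = -2:1 ⇒ S = (4, -2)
2. K is the centroid of triangle ZTL ⇒ K = (1/3, 1/3)
through S parallel to TZ: direction (1, 0); meets KT at W = (-2, -2)
W = K + t·(T−K) with t = 7

t = 7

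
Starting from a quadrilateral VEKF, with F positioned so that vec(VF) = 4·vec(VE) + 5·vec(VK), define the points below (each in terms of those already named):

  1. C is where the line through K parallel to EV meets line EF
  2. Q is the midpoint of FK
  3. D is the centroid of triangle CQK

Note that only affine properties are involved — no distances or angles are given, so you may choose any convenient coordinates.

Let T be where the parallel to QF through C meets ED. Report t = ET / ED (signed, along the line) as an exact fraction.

t = 3/11

Choose coordinates V = (0, 0), E = (1, 0), K = (0, 1), F = (4, 5).
1. C is where the line through K parallel to EV meets line EF ⇒ C = (8/5, 1)
2. Q is the midpoint of FK ⇒ Q = (2, 3)
3. D is the centroid of triangle CQK ⇒ D = (6/5, 5/3)
through C parallel to QF: direction (2, 2); meets ED at T = (58/55, 5/11)
T = E + t·(D−E) with t = 3/11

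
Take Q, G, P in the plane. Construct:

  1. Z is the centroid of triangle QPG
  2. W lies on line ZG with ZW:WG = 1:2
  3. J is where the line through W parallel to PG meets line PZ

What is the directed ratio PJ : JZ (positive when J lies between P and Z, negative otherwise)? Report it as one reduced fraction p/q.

Assign Q = (0, 0), G = (1, 0), P = (0, 1) — the answer is frame-independent, so this choice is without loss of generality.
1. Z is the centroid of triangle QPG ⇒ Z = (1/3, 1/3)
2. W lies on line ZG with ZW:WG = 1:2 ⇒ W = (5/9, 2/9)
3. J is where the line through W parallel to PG meets line PZ ⇒ J = (2/9, 5/9)
J = P + t·(Z−P) with t = 2/3, so PJ:JZ = t:(1−t) = 2/3:1/3

PJ:JZ = 2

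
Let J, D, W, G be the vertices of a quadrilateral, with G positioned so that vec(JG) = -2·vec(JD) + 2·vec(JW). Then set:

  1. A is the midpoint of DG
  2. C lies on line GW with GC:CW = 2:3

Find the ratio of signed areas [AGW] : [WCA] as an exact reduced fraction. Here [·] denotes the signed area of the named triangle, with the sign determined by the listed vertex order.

[AGW]:[WCA] = -5/3

Assign J = (0, 0), D = (1, 0), W = (0, 1), G = (-2, 2) — the answer is frame-independent, so this choice is without loss of generality.
1. A is the midpoint of DG ⇒ A = (-1/2, 1)
2. C lies on line GW with GC:CW = 2:3 ⇒ C = (-6/5, 8/5)
2·[AGW] = -1/2, 2·[WCA] = 3/10
[AGW]:[WCA] = -1/2:3/10 = -5/3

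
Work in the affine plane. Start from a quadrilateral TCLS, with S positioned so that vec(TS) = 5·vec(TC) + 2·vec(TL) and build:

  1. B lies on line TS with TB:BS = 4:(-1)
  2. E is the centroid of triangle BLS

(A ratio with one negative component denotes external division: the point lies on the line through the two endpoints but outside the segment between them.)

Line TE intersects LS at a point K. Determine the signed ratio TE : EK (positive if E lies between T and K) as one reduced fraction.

Set T = (0, 0), C = (1, 0), L = (0, 1), S = (5, 2); any affine frame gives the same invariant.
1. B lies on line TS with TB:BS = 4:(-1) ⇒ B = (20/3, 8/3)
2. E is the centroid of triangle BLS ⇒ E = (35/9, 17/9)
line TE meets LS at K = (7/2, 17/10)
E = T + t·(K−T) with t = 10/9, so TE:EK = 10/9:-1/9

TE:EK = -10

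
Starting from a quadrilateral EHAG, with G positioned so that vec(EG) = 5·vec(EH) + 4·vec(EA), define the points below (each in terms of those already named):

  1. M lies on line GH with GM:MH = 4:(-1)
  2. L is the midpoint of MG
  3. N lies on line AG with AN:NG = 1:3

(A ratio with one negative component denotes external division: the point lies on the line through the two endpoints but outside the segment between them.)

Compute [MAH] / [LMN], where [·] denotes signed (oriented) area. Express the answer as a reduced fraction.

[MAH]:[LMN] = 2/3

Assign E = (0, 0), H = (1, 0), A = (0, 1), G = (5, 4) — the answer is frame-independent, so this choice is without loss of generality.
1. M lies on line GH with GM:MH = 4:(-1) ⇒ M = (-1/3, -4/3)
2. L is the midpoint of MG ⇒ L = (7/3, 4/3)
3. N lies on line AG with AN:NG = 1:3 ⇒ N = (5/4, 7/4)
2·[MAH] = -8/3, 2·[LMN] = -4
[MAH]:[LMN] = -8/3:-4 = 2/3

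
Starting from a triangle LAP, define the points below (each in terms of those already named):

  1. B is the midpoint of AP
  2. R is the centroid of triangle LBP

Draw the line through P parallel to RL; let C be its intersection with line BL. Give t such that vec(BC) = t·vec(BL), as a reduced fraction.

t = 2

Choose coordinates L = (0, 0), A = (1, 0), P = (0, 1).
1. B is the midpoint of AP ⇒ B = (1/2, 1/2)
2. R is the centroid of triangle LBP ⇒ R = (1/6, 1/2)
through P parallel to RL: direction (-1/6, -1/2); meets BL at C = (-1/2, -1/2)
C = B + t·(L−B) with t = 2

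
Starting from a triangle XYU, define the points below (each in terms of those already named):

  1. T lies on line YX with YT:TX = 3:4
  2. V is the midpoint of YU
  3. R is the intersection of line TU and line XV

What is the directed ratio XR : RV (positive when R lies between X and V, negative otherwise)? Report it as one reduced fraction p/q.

Assign X = (0, 0), Y = (1, 0), U = (0, 1) — the answer is frame-independent, so this choice is without loss of generality.
1. T lies on line YX with YT:TX = 3:4 ⇒ T = (4/7, 0)
2. V is the midpoint of YU ⇒ V = (1/2, 1/2)
3. R is the intersection of line TU and line XV ⇒ R = (4/11, 4/11)
R = X + t·(V−X) with t = 8/11, so XR:RV = t:(1−t) = 8/11:3/11

XR:RV = 8/3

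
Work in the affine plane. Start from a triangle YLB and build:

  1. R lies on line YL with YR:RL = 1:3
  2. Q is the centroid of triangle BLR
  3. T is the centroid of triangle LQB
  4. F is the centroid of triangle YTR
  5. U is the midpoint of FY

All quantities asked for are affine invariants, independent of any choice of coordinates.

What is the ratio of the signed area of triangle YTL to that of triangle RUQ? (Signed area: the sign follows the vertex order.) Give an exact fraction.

[YTL]:[RUQ] = 8

Work in coordinates with Y = (0, 0), L = (1, 0), B = (0, 1).
1. R lies on line YL with YR:RL = 1:3 ⇒ R = (1/4, 0)
2. Q is the centroid of triangle BLR ⇒ Q = (5/12, 1/3)
3. T is the centroid of triangle LQB ⇒ T = (17/36, 4/9)
4. F is the centroid of triangle YTR ⇒ F = (13/54, 4/27)
5. U is the midpoint of FY ⇒ U = (13/108, 2/27)
2·[YTL] = -4/9, 2·[RUQ] = -1/18
[YTL]:[RUQ] = -4/9:-1/18 = 8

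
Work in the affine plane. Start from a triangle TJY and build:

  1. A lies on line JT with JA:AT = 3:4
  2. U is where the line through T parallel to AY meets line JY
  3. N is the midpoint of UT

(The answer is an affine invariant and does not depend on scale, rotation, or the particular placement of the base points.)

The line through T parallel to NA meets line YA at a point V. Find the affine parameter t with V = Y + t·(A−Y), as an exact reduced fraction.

t = 13/6

Set T = (0, 0), J = (1, 0), Y = (0, 1); any affine frame gives the same invariant.
1. A lies on line JT with JA:AT = 3:4 ⇒ A = (4/7, 0)
2. U is where the line through T parallel to AY meets line JY ⇒ U = (-4/3, 7/3)
3. N is the midpoint of UT ⇒ N = (-2/3, 7/6)
through T parallel to NA: direction (26/21, -7/6); meets YA at V = (26/21, -7/6)
V = Y + t·(A−Y) with t = 13/6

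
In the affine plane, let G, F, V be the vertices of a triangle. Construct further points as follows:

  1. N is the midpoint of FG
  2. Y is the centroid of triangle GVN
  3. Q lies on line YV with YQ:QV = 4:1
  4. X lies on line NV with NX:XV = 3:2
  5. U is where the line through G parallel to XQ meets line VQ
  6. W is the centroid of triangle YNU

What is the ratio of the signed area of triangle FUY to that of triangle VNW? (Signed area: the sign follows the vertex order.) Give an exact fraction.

Assign G = (0, 0), F = (1, 0), V = (0, 1) — the answer is frame-independent, so this choice is without loss of generality.
1. N is the midpoint of FG ⇒ N = (1/2, 0)
2. Y is the centroid of triangle GVN ⇒ Y = (1/6, 1/3)
3. Q lies on line YV with YQ:QV = 4:1 ⇒ Q = (1/30, 13/15)
4. X lies on line NV with NX:XV = 3:2 ⇒ X = (1/5, 3/5)
5. U is where the line through G parallel to XQ meets line VQ ⇒ U = (5/12, -2/3)
6. W is the centroid of triangle YNU ⇒ W = (13/36, -1/9)
2·[FUY] = -3/4, 2·[VNW] = -7/36
[FUY]:[VNW] = -3/4:-7/36 = 27/7

[FUY]:[VNW] = 27/7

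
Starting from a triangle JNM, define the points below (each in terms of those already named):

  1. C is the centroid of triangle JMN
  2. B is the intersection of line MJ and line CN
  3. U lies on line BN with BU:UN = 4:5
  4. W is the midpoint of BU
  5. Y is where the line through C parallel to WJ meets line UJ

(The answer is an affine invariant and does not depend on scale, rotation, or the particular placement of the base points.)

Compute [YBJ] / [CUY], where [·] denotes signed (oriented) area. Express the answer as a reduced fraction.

[YBJ]:[CUY] = -4

Assign J = (0, 0), N = (1, 0), M = (0, 1) — the answer is frame-independent, so this choice is without loss of generality.
1. C is the centroid of triangle JMN ⇒ C = (1/3, 1/3)
2. B is the intersection of line MJ and line CN ⇒ B = (0, 1/2)
3. U lies on line BN with BU:UN = 4:5 ⇒ U = (4/9, 5/18)
4. W is the midpoint of BU ⇒ W = (2/9, 7/18)
5. Y is where the line through C parallel to WJ meets line UJ ⇒ Y = (2/9, 5/36)
2·[YBJ] = 1/9, 2·[CUY] = -1/36
[YBJ]:[CUY] = 1/9:-1/36 = -4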